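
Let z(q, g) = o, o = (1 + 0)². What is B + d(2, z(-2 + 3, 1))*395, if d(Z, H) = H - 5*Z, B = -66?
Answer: -3621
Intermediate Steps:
o = 1 (o = 1² = 1)
z(q, g) = 1
B + d(2, z(-2 + 3, 1))*395 = -66 + (1 - 5*2)*395 = -66 + (1 - 10)*395 = -66 - 9*395 = -66 - 3555 = -3621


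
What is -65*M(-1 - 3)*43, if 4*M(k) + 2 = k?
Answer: 8385/2 ≈ 4192.5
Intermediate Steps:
M(k) = -½ + k/4
-65*M(-1 - 3)*43 = -65*(-½ + (-1 - 3)/4)*43 = -65*(-½ + (¼)*(-4))*43 = -65*(-½ - 1)*43 = -65*(-3/2)*43 = (195/2)*43 = 8385/2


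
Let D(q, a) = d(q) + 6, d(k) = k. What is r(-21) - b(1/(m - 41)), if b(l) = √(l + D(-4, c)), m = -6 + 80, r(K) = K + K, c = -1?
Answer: -42 - √2211/33 ≈ -43.425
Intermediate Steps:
r(K) = 2*K
D(q, a) = 6 + q (D(q, a) = q + 6 = 6 + q)
m = 74
b(l) = √(2 + l) (b(l) = √(l + (6 - 4)) = √(l + 2) = √(2 + l))
r(-21) - b(1/(m - 41)) = 2*(-21) - √(2 + 1/(74 - 41)) = -42 - √(2 + 1/33) = -42 - √(67/33) = -42 - √2211/33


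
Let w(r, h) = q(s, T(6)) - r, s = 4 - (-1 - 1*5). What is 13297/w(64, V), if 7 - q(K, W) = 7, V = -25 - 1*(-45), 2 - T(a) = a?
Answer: -13297/64 ≈ -207.77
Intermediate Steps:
T(a) = 2 - a
s = 10 (s = 4 - (-1 - 5) = 4 - 1*(-6) = 4 + 6 = 10)
V = 20 (V = -25 + 45 = 20)
q(K, W) = 0 (q(K, W) = 7 - 1*7 = 7 - 7 = 0)
w(r, h) = -r (w(r, h) = 0 - r = -r)
13297/w(64, V) = 13297/((-1*64)) = 13297/(-64) = 13297*(-1/64) = -13297/64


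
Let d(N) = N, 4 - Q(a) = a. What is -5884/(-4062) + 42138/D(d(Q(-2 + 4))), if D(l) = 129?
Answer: 28653932/87333 ≈ 328.10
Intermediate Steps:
Q(a) = 4 - a
-5884/(-4062) + 42138/D(d(Q(-2 + 4))) = -5884/(-4062) + 42138/129 = -5884*(-1/4062) + 42138*(1/129) = 2942/2031 + 14046/43 = 28653932/87333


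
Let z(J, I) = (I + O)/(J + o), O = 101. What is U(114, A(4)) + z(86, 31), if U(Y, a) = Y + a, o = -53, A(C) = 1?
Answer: 119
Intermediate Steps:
z(J, I) = (101 + I)/(-53 + J) (z(J, I) = (I + 101)/(J - 53) = (101 + I)/(-53 + J))
U(114, A(4)) + z(86, 31) = (114 + 1) + (101 + 31)/(-53 + 86) = 115 + 132/33 = 115 + (1/33)*132 = 115 + 4 = 119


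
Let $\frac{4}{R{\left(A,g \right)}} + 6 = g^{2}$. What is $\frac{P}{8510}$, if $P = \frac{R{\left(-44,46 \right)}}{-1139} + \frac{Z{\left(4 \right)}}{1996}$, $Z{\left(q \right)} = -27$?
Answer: $- \frac{32448407}{20411093904200} \approx -1.5897 \cdot 10^{-6}$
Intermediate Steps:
$R{\left(A,g \right)} = \frac{4}{-6 + g^{2}}$
$P = - \frac{32448407}{2398483420}$ ($P = \frac{4 \frac{1}{-6 + 46^{2}}}{-1139} - \frac{27}{1996} = \frac{4}{-6 + 2116} \left(- \frac{1}{1139}\right) - \frac{27}{1996} = \frac{4}{2110} \left(- \frac{1}{1139}\right) - \frac{27}{1996} = 4 \cdot \frac{1}{2110} \left(- \frac{1}{1139}\right) - \frac{27}{1996} = \frac{2}{1055} \left(- \frac{1}{1139}\right) - \frac{27}{1996} = - \frac{2}{1201645} - \frac{27}{1996} = - \frac{32448407}{2398483420} \approx -0.013529$)
$\frac{P}{8510} = - \frac{32448407}{2398483420 \cdot 8510} = \left(- \frac{32448407}{2398483420}\right) \frac{1}{8510} = - \frac{32448407}{20411093904200}$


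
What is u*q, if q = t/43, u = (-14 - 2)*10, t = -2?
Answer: 320/43 ≈ 7.4419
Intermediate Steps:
u = -160 (u = -16*10 = -160)
q = -2/43 ≈ -0.046512
u*q = -160*(-2/43) = 320/43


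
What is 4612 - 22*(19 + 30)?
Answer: 3534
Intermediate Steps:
4612 - 22*(19 + 30) = 4612 - 22*49 = 4612 - 1*1078 = 4612 - 1078 = 3534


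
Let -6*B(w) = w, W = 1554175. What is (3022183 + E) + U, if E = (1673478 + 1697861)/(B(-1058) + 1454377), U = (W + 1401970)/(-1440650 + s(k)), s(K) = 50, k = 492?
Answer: 5428090342447505/1796082456 ≈ 3.0222e+6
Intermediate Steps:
B(w) = -w/6
U = -591229/288120 (U = (1554175 + 1401970)/(-1440650 + 50) = 2956145/(-1440600) = 2956145*(-1/1440600) = -591229/288120 ≈ -2.0520)
E = 10114017/4363660 (E = (1673478 + 1697861)/(-⅙*(-1058) + 1454377) = 3371339/(529/3 + 1454377) = 3371339/(4363660/3) = 3371339*(3/4363660) = 10114017/4363660 ≈ 2.3178)
(3022183 + E) + U = (3022183 + 10114017/4363660) - 591229/288120 = 13187789183797/4363660 - 591229/288120 = 5428090342447505/1796082456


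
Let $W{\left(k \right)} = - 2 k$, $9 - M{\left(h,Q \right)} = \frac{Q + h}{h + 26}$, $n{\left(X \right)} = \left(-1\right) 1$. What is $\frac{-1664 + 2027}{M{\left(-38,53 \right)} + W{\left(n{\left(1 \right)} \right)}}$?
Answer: $\frac{1452}{49} \approx 29.633$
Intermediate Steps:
$n{\left(X \right)} = -1$
$M{\left(h,Q \right)} = 9 - \frac{Q + h}{26 + h}$ ($M{\left(h,Q \right)} = 9 - \frac{Q + h}{h + 26} = 9 - \frac{Q + h}{26 + h}$)
$\frac{-1664 + 2027}{M{\left(-38,53 \right)} + W{\left(n{\left(1 \right)} \right)}} = \frac{-1664 + 2027}{\frac{234 - 53 + 8 \left(-38\right)}{26 - 38} - -2} = \frac{363}{\frac{234 - 53 - 304}{-12} + 2} = \frac{363}{\left(- \frac{1}{12}\right) \left(-123\right) + 2} = \frac{363}{\frac{41}{4} + 2} = \frac{363}{\frac{49}{4}} = 363 \cdot \frac{4}{49} = \frac{1452}{49}$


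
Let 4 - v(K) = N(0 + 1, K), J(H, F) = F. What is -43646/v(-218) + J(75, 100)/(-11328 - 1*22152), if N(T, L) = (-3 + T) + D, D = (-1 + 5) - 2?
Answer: -9132928/837 ≈ -10912.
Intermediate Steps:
D = 2 (D = 4 - 2 = 2)
N(T, L) = -1 + T (N(T, L) = (-3 + T) + 2 = -1 + T)
v(K) = 4 (v(K) = 4 - (-1 + (0 + 1)) = 4 - (-1 + 1) = 4 - 1*0 = 4 + 0 = 4)
-43646/v(-218) + J(75, 100)/(-11328 - 1*22152) = -43646/4 + 100/(-11328 - 1*22152) = -43646*¼ + 100/(-11328 - 22152) = -21823/2 + 100/(-33480) = -21823/2 + 100*(-1/33480) = -21823/2 - 5/1674 = -9132928/837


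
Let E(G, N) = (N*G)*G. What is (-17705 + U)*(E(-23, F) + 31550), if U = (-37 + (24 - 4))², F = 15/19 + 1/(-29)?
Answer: -306593249424/551 ≈ -5.5643e+8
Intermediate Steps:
F = 416/551 (F = 15*(1/19) + 1*(-1/29) = 15/19 - 1/29 = 416/551 ≈ 0.75499)
U = 289 (U = (-37 + 20)² = (-17)² = 289)
E(G, N) = N*G² (E(G, N) = (G*N)*G = N*G²)
(-17705 + U)*(E(-23, F) + 31550) = (-17705 + 289)*((416/551)*(-23)² + 31550) = -17416*((416/551)*529 + 31550) = -17416*(220064/551 + 31550) = -17416*17604114/551 = -306593249424/551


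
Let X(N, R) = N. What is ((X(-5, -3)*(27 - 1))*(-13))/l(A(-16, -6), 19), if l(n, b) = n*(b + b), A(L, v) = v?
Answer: -845/114 ≈ -7.4123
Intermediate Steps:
l(n, b) = 2*b*n (l(n, b) = n*(2*b) = 2*b*n)
((X(-5, -3)*(27 - 1))*(-13))/l(A(-16, -6), 19) = (-5*(27 - 1)*(-13))/((2*19*(-6))) = (-5*26*(-13))/(-228) = -130*(-13)*(-1/228) = 1690*(-1/228) = -845/114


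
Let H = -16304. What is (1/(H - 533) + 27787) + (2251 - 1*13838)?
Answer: 272759399/16837 ≈ 16200.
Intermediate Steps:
(1/(H - 533) + 27787) + (2251 - 1*13838) = (1/(-16304 - 533) + 27787) + (2251 - 1*13838) = (1/(-16837) + 27787) + (2251 - 13838) = (-1/16837 + 27787) - 11587 = 467849718/16837 - 11587 = 272759399/16837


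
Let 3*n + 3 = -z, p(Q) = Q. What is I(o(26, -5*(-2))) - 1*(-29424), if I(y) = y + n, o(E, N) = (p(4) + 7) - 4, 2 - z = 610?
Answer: 88898/3 ≈ 29633.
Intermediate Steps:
z = -608 (z = 2 - 1*610 = 2 - 610 = -608)
o(E, N) = 7 (o(E, N) = (4 + 7) - 4 = 11 - 4 = 7)
n = 605/3 (n = -1 + (-1*(-608))/3 = -1 + (⅓)*608 = -1 + 608/3 = 605/3 ≈ 201.67)
I(y) = 605/3 + y (I(y) = y + 605/3 = 605/3 + y)
I(o(26, -5*(-2))) - 1*(-29424) = (605/3 + 7) - 1*(-29424) = 626/3 + 29424 = 88898/3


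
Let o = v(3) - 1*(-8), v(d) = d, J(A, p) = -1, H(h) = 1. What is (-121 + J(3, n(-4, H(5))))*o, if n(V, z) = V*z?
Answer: -1342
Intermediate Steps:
o = 11 (o = 3 - 1*(-8) = 3 + 8 = 11)
(-121 + J(3, n(-4, H(5))))*o = (-121 - 1)*11 = -122*11 = -1342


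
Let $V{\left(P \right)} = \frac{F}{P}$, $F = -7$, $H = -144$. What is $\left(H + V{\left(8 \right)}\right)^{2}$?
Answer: $\frac{1343281}{64} \approx 20989.0$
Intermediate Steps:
$V{\left(P \right)} = - \frac{7}{P}$
$\left(H + V{\left(8 \right)}\right)^{2} = \left(-144 - \frac{7}{8}\right)^{2} = \left(- \frac{1159}{8}\right)^{2} = \frac{1343281}{64}$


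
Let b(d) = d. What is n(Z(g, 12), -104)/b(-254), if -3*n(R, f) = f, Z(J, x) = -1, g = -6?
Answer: -52/381 ≈ -0.13648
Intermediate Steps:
n(R, f) = -f/3
n(Z(g, 12), -104)/b(-254) = -⅓*(-104)/(-254) = (104/3)*(-1/254) = -52/381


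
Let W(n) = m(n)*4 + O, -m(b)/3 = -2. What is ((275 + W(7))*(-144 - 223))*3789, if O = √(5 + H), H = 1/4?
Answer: -415778337 - 1390563*√21/2 ≈ -4.1896e+8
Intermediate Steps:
m(b) = 6 (m(b) = -3*(-2) = 6)
H = ¼ ≈ 0.25000
O = √21/2 (O = √(5 + ¼) = √(21/4) = √21/2 ≈ 2.2913)
W(n) = 24 + √21/2 (W(n) = 6*4 + √21/2 = 24 + √21/2)
((275 + W(7))*(-144 - 223))*3789 = ((275 + (24 + √21/2))*(-144 - 223))*3789 = ((299 + √21/2)*(-367))*3789 = (-109733 - 367*√21/2)*3789 = -415778337 - 1390563*√21/2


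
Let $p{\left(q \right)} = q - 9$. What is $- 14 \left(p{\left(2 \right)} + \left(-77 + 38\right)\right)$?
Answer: $644$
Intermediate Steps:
$p{\left(q \right)} = -9 + q$
$- 14 \left(p{\left(2 \right)} + \left(-77 + 38\right)\right) = - 14 \left(\left(-9 + 2\right) + \left(-77 + 38\right)\right) = - 14 \left(-7 - 39\right) = \left(-14\right) \left(-46\right) = 644$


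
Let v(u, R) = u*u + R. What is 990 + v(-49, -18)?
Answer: 3373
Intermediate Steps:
v(u, R) = R + u² (v(u, R) = u² + R = R + u²)
990 + v(-49, -18) = 990 + (-18 + (-49)²) = 990 + (-18 + 2401) = 990 + 2383 = 3373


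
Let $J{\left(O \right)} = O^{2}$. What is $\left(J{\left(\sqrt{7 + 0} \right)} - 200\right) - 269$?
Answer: $-462$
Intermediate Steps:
$\left(J{\left(\sqrt{7 + 0} \right)} - 200\right) - 269 = \left(\left(\sqrt{7 + 0}\right)^{2} - 200\right) - 269 = \left(\left(\sqrt{7}\right)^{2} - 200\right) - 269 = \left(7 - 200\right) - 269 = -193 - 269 = -462$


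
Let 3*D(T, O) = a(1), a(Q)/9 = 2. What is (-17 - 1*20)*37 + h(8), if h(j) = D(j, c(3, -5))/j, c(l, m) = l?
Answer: -5473/4 ≈ -1368.3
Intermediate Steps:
a(Q) = 18 (a(Q) = 9*2 = 18)
D(T, O) = 6 (D(T, O) = (⅓)*18 = 6)
h(j) = 6/j
(-17 - 1*20)*37 + h(8) = (-17 - 1*20)*37 + 6/8 = (-17 - 20)*37 + 6*(⅛) = -37*37 + ¾ = -1369 + ¾ = -5473/4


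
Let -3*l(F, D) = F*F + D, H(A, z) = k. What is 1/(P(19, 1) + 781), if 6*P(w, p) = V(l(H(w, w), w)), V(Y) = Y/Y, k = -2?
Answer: 6/4687 ≈ 0.0012801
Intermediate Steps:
H(A, z) = -2
l(F, D) = -D/3 - F²/3 (l(F, D) = -(F*F + D)/3 = -(F² + D)/3 = -(D + F²)/3 = -D/3 - F²/3)
V(Y) = 1
P(w, p) = ⅙ (P(w, p) = (⅙)*1 = ⅙)
1/(P(19, 1) + 781) = 1/(⅙ + 781) = 1/(4687/6) = 6/4687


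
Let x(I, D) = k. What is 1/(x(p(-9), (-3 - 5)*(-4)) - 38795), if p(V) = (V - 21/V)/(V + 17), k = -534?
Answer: -1/39329 ≈ -2.5427e-5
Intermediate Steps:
p(V) = (V - 21/V)/(17 + V)
x(I, D) = -534
1/(x(p(-9), (-3 - 5)*(-4)) - 38795) = 1/(-534 - 38795) = 1/(-39329) = -1/39329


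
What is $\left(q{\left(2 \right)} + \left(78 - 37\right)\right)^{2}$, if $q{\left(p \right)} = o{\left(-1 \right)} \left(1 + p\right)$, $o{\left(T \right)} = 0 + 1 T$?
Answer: $1444$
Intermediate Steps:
$o{\left(T \right)} = T$ ($o{\left(T \right)} = 0 + T = T$)
$q{\left(p \right)} = -1 - p$ ($q{\left(p \right)} = - (1 + p) = -1 - p$)
$\left(q{\left(2 \right)} + \left(78 - 37\right)\right)^{2} = \left(\left(-1 - 2\right) + \left(78 - 37\right)\right)^{2} = \left(-3 + 41\right)^{2} = 38^{2} = 1444$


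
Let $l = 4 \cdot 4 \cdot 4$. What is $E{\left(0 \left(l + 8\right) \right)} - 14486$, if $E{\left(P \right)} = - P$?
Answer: $-14486$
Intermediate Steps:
$l = 64$ ($l = 16 \cdot 4 = 64$)
$E{\left(0 \left(l + 8\right) \right)} - 14486 = - 0 \left(64 + 8\right) - 14486 = - 0 \cdot 72 - 14486 = \left(-1\right) 0 - 14486 = 0 - 14486 = -14486$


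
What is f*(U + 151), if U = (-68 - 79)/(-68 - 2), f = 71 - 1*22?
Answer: 75019/10 ≈ 7501.9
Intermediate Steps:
f = 49 (f = 71 - 22 = 49)
U = 21/10 (U = -147/(-70) = -147*(-1/70) = 21/10 ≈ 2.1000)
f*(U + 151) = 49*(21/10 + 151) = 49*(1531/10) = 75019/10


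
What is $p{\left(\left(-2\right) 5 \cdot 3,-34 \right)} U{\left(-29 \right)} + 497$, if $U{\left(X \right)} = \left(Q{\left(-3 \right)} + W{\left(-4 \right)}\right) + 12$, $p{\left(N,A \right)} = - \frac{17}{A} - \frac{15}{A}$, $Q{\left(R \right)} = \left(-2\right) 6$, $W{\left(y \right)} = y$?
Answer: $\frac{8385}{17} \approx 493.24$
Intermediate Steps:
$Q{\left(R \right)} = -12$
$p{\left(N,A \right)} = - \frac{32}{A}$
$U{\left(X \right)} = -4$ ($U{\left(X \right)} = \left(-12 - 4\right) + 12 = -16 + 12 = -4$)
$p{\left(\left(-2\right) 5 \cdot 3,-34 \right)} U{\left(-29 \right)} + 497 = - \frac{32}{-34} \left(-4\right) + 497 = \left(-32\right) \left(- \frac{1}{34}\right) \left(-4\right) + 497 = \frac{16}{17} \left(-4\right) + 497 = - \frac{64}{17} + 497 = \frac{8385}{17}$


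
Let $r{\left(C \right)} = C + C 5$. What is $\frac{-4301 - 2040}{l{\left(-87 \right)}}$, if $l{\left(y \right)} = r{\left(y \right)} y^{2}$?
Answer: $\frac{6341}{3951018} \approx 0.0016049$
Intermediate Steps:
$r{\left(C \right)} = 6 C$ ($r{\left(C \right)} = C + 5 C = 6 C$)
$l{\left(y \right)} = 6 y^{3}$ ($l{\left(y \right)} = 6 y y^{2} = 6 y^{3}$)
$\frac{-4301 - 2040}{l{\left(-87 \right)}} = \frac{-4301 - 2040}{6 \left(-87\right)^{3}} = \frac{-4301 - 2040}{6 \left(-658503\right)} = - \frac{6341}{-3951018} = \left(-6341\right) \left(- \frac{1}{3951018}\right) = \frac{6341}{3951018}$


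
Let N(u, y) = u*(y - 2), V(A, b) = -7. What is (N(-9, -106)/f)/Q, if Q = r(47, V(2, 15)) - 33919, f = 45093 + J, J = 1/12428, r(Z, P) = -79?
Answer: -6040008/9526508269195 ≈ -6.3402e-7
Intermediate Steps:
J = 1/12428 ≈ 8.0463e-5
f = 560415805/12428 (f = 45093 + 1/12428 = 560415805/12428 ≈ 45093.)
N(u, y) = u*(-2 + y)
Q = -33998 (Q = -79 - 33919 = -33998)
(N(-9, -106)/f)/Q = ((-9*(-2 - 106))/(560415805/12428))/(-33998) = (-9*(-108)*(12428/560415805))*(-1/33998) = (972*(12428/560415805))*(-1/33998) = (12080016/560415805)*(-1/33998) = -6040008/9526508269195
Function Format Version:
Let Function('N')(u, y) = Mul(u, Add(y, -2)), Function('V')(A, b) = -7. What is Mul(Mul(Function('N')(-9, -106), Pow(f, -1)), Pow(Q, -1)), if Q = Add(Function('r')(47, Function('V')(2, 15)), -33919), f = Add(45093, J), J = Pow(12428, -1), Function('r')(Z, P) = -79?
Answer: Rational(-6040008, 9526508269195) ≈ -6.3402e-7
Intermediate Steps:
J = Rational(1, 12428) ≈ 8.0463e-5
f = Rational(560415805, 12428) (f = Add(45093, Rational(1, 12428)) = Rational(560415805, 12428) ≈ 45093.)
Function('N')(u, y) = Mul(u, Add(-2, y))
Q = -33998 (Q = Add(-79, -33919) = -33998)
Mul(Mul(Function('N')(-9, -106), Pow(f, -1)), Pow(Q, -1)) = Mul(Mul(Mul(-9, Add(-2, -106)), Pow(Rational(560415805, 12428), -1)), Pow(-33998, -1)) = Mul(Mul(Mul(-9, -108), Rational(12428, 560415805)), Rational(-1, 33998)) = Mul(Mul(972, Rational(12428, 560415805)), Rational(-1, 33998)) = Mul(Rational(12080016, 560415805), Rational(-1, 33998)) = Rational(-6040008, 9526508269195)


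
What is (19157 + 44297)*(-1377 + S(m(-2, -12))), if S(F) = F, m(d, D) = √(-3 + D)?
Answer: -87376158 + 63454*I*√15 ≈ -8.7376e+7 + 2.4576e+5*I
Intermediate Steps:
(19157 + 44297)*(-1377 + S(m(-2, -12))) = (19157 + 44297)*(-1377 + √(-3 - 12)) = 63454*(-1377 + √(-15)) = 63454*(-1377 + I*√15) = -87376158 + 63454*I*√15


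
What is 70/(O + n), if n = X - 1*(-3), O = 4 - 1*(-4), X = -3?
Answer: 35/4 ≈ 8.7500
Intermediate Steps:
O = 8 (O = 4 + 4 = 8)
n = 0 (n = -3 - 1*(-3) = -3 + 3 = 0)
70/(O + n) = 70/(8 + 0) = 70/8 = 70*(⅛) = 35/4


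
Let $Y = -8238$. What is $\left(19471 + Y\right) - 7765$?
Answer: $3468$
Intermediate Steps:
$\left(19471 + Y\right) - 7765 = \left(19471 - 8238\right) - 7765 = 11233 - 7765 = 3468$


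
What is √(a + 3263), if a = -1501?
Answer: √1762 ≈ 41.976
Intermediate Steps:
√(a + 3263) = √(-1501 + 3263) = √1762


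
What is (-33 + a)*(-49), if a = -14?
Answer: 2303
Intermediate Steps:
(-33 + a)*(-49) = (-33 - 14)*(-49) = -47*(-49) = 2303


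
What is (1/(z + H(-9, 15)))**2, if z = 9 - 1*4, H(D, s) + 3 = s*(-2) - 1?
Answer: 1/841 ≈ 0.0011891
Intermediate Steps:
H(D, s) = -4 - 2*s (H(D, s) = -3 + (s*(-2) - 1) = -3 + (-2*s - 1) = -3 + (-1 - 2*s) = -4 - 2*s)
z = 5 (z = 9 - 4 = 5)
(1/(z + H(-9, 15)))**2 = (1/(5 + (-4 - 2*15)))**2 = (1/(5 + (-4 - 30)))**2 = (1/(5 - 34))**2 = (1/(-29))**2 = (-1/29)**2 = 1/841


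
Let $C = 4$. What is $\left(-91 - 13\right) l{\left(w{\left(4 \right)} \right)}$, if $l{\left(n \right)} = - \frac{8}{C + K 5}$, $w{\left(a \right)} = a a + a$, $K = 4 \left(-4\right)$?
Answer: $- \frac{208}{19} \approx -10.947$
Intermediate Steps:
$K = -16$
$w{\left(a \right)} = a + a^{2}$ ($w{\left(a \right)} = a^{2} + a = a + a^{2}$)
$l{\left(n \right)} = \frac{2}{19}$ ($l{\left(n \right)} = - \frac{8}{4 - 80} = - \frac{8}{-76} = \left(-8\right) \left(- \frac{1}{76}\right) = \frac{2}{19}$)
$\left(-91 - 13\right) l{\left(w{\left(4 \right)} \right)} = \left(-91 - 13\right) \frac{2}{19} = \left(-104\right) \frac{2}{19} = - \frac{208}{19}$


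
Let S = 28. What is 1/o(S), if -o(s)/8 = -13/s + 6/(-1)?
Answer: 7/362 ≈ 0.019337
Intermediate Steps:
o(s) = 48 + 104/s (o(s) = -8*(-13/s + 6/(-1)) = -8*(-13/s + 6*(-1)) = -8*(-13/s - 6) = -8*(-6 - 13/s) = 48 + 104/s)
1/o(S) = 1/(48 + 104/28) = 1/(48 + 104*(1/28)) = 1/(48 + 26/7) = 1/(362/7) = 7/362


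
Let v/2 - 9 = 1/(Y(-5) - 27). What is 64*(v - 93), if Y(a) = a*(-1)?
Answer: -52864/11 ≈ -4805.8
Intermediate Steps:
Y(a) = -a
v = 197/11 (v = 18 + 2/(-1*(-5) - 27) = 18 + 2/(5 - 27) = 18 + 2/(-22) = 18 + 2*(-1/22) = 18 - 1/11 = 197/11 ≈ 17.909)
64*(v - 93) = 64*(197/11 - 93) = 64*(-826/11) = -52864/11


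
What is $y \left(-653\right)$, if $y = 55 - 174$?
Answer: $77707$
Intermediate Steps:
$y = -119$ ($y = 55 - 174 = -119$)
$y \left(-653\right) = \left(-119\right) \left(-653\right) = 77707$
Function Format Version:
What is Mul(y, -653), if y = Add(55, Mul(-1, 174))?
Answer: 77707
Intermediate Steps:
y = -119 (y = Add(55, -174) = -119)
Mul(y, -653) = Mul(-119, -653) = 77707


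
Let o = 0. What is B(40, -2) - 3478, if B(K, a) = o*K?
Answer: -3478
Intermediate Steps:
B(K, a) = 0 (B(K, a) = 0*K = 0)
B(40, -2) - 3478 = 0 - 3478 = -3478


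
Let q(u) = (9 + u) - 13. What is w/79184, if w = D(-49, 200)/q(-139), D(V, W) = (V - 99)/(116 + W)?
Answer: 37/894541648 ≈ 4.1362e-8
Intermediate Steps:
q(u) = -4 + u
D(V, W) = (-99 + V)/(116 + W)
w = 37/11297 (w = ((-99 - 49)/(116 + 200))/(-4 - 139) = (-148/316)/(-143) = ((1/316)*(-148))*(-1/143) = -37/79*(-1/143) = 37/11297 ≈ 0.0032752)
w/79184 = (37/11297)/79184 = (37/11297)*(1/79184) = 37/894541648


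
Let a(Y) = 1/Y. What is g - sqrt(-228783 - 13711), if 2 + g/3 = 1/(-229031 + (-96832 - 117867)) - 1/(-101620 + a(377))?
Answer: -33999119457469/5666541405490 - I*sqrt(242494) ≈ -6.0 - 492.44*I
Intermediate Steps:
g = -33999119457469/5666541405490 (g = -6 + 3*(1/(-229031 + (-96832 - 117867)) - 1/(-101620 + 1/377)) = -6 + 3*(1/(-229031 - 214699) - 1/(-101620 + 1/377)) = -6 + 3*(1/(-443730) - 1/(-38310739/377)) = -6 + 3*(-1/443730 - 1*(-377/38310739)) = -6 + 3*(-1/443730 + 377/38310739) = -6 + 3*(128975471/16999624216470) = -6 + 128975471/5666541405490 = -33999119457469/5666541405490 ≈ -6.0000)
g - sqrt(-228783 - 13711) = -33999119457469/5666541405490 - sqrt(-228783 - 13711) = -33999119457469/5666541405490 - sqrt(-242494) = -33999119457469/5666541405490 - I*sqrt(242494)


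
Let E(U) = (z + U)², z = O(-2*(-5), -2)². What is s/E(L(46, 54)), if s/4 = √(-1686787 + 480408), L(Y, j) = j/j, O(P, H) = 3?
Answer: I*√1206379/25 ≈ 43.934*I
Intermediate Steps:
z = 9 (z = 3² = 9)
L(Y, j) = 1
s = 4*I*√1206379 (s = 4*√(-1686787 + 480408) = 4*√(-1206379) = 4*(I*√1206379) = 4*I*√1206379 ≈ 4393.4*I)
E(U) = (9 + U)²
s/E(L(46, 54)) = (4*I*√1206379)/((9 + 1)²) = (4*I*√1206379)/(10²) = (4*I*√1206379)/100 = (4*I*√1206379)*(1/100) = I*√1206379/25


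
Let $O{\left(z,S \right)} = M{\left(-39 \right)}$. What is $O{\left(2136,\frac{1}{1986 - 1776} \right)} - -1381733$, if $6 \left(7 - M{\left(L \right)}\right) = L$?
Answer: $\frac{2763493}{2} \approx 1.3817 \cdot 10^{6}$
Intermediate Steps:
$M{\left(L \right)} = 7 - \frac{L}{6}$
$O{\left(z,S \right)} = \frac{27}{2}$ ($O{\left(z,S \right)} = 7 - - \frac{13}{2} = 7 + \frac{13}{2} = \frac{27}{2}$)
$O{\left(2136,\frac{1}{1986 - 1776} \right)} - -1381733 = \frac{27}{2} - -1381733 = \frac{27}{2} + 1381733 = \frac{2763493}{2}$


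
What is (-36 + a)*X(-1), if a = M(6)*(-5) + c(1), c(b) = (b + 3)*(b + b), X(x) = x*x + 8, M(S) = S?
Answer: -522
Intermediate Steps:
X(x) = 8 + x² (X(x) = x² + 8 = 8 + x²)
c(b) = 2*b*(3 + b) (c(b) = (3 + b)*(2*b) = 2*b*(3 + b))
a = -22 (a = 6*(-5) + 2*1*(3 + 1) = -30 + 2*1*4 = -30 + 8 = -22)
(-36 + a)*X(-1) = (-36 - 22)*(8 + (-1)²) = -58*(8 + 1) = -58*9 = -522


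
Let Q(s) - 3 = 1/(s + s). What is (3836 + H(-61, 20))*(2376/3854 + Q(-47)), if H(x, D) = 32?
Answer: 26876798/1927 ≈ 13947.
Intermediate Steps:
Q(s) = 3 + 1/(2*s) (Q(s) = 3 + 1/(s + s) = 3 + 1/(2*s))
(3836 + H(-61, 20))*(2376/3854 + Q(-47)) = (3836 + 32)*(2376/3854 + (3 + (½)/(-47))) = 3868*(2376*(1/3854) + (3 + (½)*(-1/47))) = 3868*(1188/1927 + (3 - 1/94)) = 3868*(1188/1927 + 281/94) = 3868*(13897/3854) = 26876798/1927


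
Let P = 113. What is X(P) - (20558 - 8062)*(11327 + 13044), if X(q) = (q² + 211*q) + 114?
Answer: -304503290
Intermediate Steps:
X(q) = 114 + q² + 211*q
X(P) - (20558 - 8062)*(11327 + 13044) = (114 + 113² + 211*113) - (20558 - 8062)*(11327 + 13044) = (114 + 12769 + 23843) - 12496*24371 = 36726 - 1*304540016 = 36726 - 304540016 = -304503290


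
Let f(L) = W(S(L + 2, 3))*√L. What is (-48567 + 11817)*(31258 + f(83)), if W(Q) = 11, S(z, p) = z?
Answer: -1148731500 - 404250*√83 ≈ -1.1524e+9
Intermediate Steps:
f(L) = 11*√L
(-48567 + 11817)*(31258 + f(83)) = (-48567 + 11817)*(31258 + 11*√83) = -36750*(31258 + 11*√83) = -1148731500 - 404250*√83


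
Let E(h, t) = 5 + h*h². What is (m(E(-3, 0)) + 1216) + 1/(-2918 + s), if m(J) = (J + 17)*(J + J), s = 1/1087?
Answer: 4554797053/3171865 ≈ 1436.0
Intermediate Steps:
E(h, t) = 5 + h³
s = 1/1087 ≈ 0.00091996
m(J) = 2*J*(17 + J) (m(J) = (17 + J)*(2*J) = 2*J*(17 + J))
(m(E(-3, 0)) + 1216) + 1/(-2918 + s) = (2*(5 + (-3)³)*(17 + (5 + (-3)³)) + 1216) + 1/(-2918 + 1/1087) = (2*(5 - 27)*(17 + (5 - 27)) + 1216) + 1/(-3171865/1087) = (2*(-22)*(17 - 22) + 1216) - 1087/3171865 = (2*(-22)*(-5) + 1216) - 1087/3171865 = (220 + 1216) - 1087/3171865 = 1436 - 1087/3171865 = 4554797053/3171865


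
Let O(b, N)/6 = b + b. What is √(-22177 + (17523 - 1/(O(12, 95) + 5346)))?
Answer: I*√15585781210/1830 ≈ 68.22*I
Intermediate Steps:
O(b, N) = 12*b (O(b, N) = 6*(b + b) = 6*(2*b) = 12*b)
√(-22177 + (17523 - 1/(O(12, 95) + 5346))) = √(-22177 + (17523 - 1/(12*12 + 5346))) = √(-22177 + (17523 - 1/(144 + 5346))) = √(-22177 + (17523 - 1/5490)) = √(-22177 + 96201269/5490) = √(-25550461/5490) = I*√15585781210/1830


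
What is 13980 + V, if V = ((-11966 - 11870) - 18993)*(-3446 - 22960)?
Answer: 1130956554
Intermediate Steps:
V = 1130942574 (V = (-23836 - 18993)*(-26406) = -42829*(-26406) = 1130942574)
13980 + V = 13980 + 1130942574 = 1130956554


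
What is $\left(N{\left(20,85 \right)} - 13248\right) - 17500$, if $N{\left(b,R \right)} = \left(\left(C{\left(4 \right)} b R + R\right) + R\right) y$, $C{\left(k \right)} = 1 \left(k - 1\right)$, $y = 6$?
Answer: $872$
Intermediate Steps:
$C{\left(k \right)} = -1 + k$ ($C{\left(k \right)} = 1 \left(-1 + k\right) = -1 + k$)
$N{\left(b,R \right)} = 12 R + 18 R b$ ($N{\left(b,R \right)} = \left(\left(\left(-1 + 4\right) b R + R\right) + R\right) 6 = \left(\left(3 b R + R\right) + R\right) 6 = \left(\left(3 R b + R\right) + R\right) 6 = \left(\left(R + 3 R b\right) + R\right) 6 = \left(2 R + 3 R b\right) 6 = 12 R + 18 R b$)
$\left(N{\left(20,85 \right)} - 13248\right) - 17500 = \left(6 \cdot 85 \left(2 + 3 \cdot 20\right) - 13248\right) - 17500 = \left(6 \cdot 85 \left(2 + 60\right) - 13248\right) - 17500 = \left(6 \cdot 85 \cdot 62 - 13248\right) - 17500 = \left(31620 - 13248\right) - 17500 = 18372 - 17500 = 872$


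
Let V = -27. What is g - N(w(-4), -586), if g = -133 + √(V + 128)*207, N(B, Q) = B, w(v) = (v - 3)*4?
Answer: -105 + 207*√101 ≈ 1975.3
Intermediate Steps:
w(v) = -12 + 4*v (w(v) = (-3 + v)*4 = -12 + 4*v)
g = -133 + 207*√101 (g = -133 + √(-27 + 128)*207 = -133 + √101*207 = -133 + 207*√101 ≈ 1947.3)
g - N(w(-4), -586) = (-133 + 207*√101) - (-12 + 4*(-4)) = (-133 + 207*√101) - (-12 - 16) = (-133 + 207*√101) - 1*(-28) = (-133 + 207*√101) + 28 = -105 + 207*√101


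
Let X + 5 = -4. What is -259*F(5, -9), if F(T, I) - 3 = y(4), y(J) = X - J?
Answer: 2590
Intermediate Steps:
X = -9 (X = -5 - 4 = -9)
y(J) = -9 - J
F(T, I) = -10 (F(T, I) = 3 + (-9 - 1*4) = 3 + (-9 - 4) = 3 - 13 = -10)
-259*F(5, -9) = -259*(-10) = 2590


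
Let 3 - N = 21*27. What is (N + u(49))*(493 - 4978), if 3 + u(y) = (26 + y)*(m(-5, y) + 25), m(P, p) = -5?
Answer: -4184505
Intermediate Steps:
N = -564 (N = 3 - 21*27 = 3 - 1*567 = 3 - 567 = -564)
u(y) = 517 + 20*y (u(y) = -3 + (26 + y)*(-5 + 25) = -3 + (26 + y)*20 = -3 + (520 + 20*y) = 517 + 20*y)
(N + u(49))*(493 - 4978) = (-564 + (517 + 20*49))*(493 - 4978) = (-564 + (517 + 980))*(-4485) = (-564 + 1497)*(-4485) = 933*(-4485) = -4184505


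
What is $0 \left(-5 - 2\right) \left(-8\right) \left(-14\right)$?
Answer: $0$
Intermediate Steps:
$0 \left(-5 - 2\right) \left(-8\right) \left(-14\right) = 0 \left(-7\right) \left(-8\right) \left(-14\right) = 0 \left(-8\right) \left(-14\right) = 0 \left(-14\right) = 0$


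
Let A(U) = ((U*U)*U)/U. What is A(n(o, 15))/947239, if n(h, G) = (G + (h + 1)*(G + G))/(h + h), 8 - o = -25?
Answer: 119025/458463676 ≈ 0.00025962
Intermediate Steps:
o = 33 (o = 8 - 1*(-25) = 8 + 25 = 33)
n(h, G) = (G + 2*G*(1 + h))/(2*h) (n(h, G) = (G + (1 + h)*(2*G))/((2*h)) = (G + 2*G*(1 + h))*(1/(2*h)) = (G + 2*G*(1 + h))/(2*h))
A(U) = U² (A(U) = (U²*U)/U = U³/U = U²)
A(n(o, 15))/947239 = (15 + (3/2)*15/33)²/947239 = (15 + (3/2)*15*(1/33))²*(1/947239) = (15 + 15/22)²*(1/947239) = (345/22)²*(1/947239) = (119025/484)*(1/947239) = 119025/458463676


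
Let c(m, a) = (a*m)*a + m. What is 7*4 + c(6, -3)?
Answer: 88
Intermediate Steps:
c(m, a) = m + m*a**2 (c(m, a) = m*a**2 + m = m + m*a**2)
7*4 + c(6, -3) = 7*4 + 6*(1 + (-3)**2) = 28 + 6*(1 + 9) = 28 + 6*10 = 28 + 60 = 88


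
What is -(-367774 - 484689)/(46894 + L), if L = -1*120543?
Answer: -852463/73649 ≈ -11.575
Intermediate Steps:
L = -120543
-(-367774 - 484689)/(46894 + L) = -(-367774 - 484689)/(46894 - 120543) = -(-852463)/(-73649) = -(-852463)*(-1)/73649 = -1*852463/73649 = -852463/73649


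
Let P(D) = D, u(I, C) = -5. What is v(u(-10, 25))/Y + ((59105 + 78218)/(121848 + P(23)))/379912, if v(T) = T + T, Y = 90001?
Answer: -450643346197/4167069281935352 ≈ -0.00010814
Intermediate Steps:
v(T) = 2*T
v(u(-10, 25))/Y + ((59105 + 78218)/(121848 + P(23)))/379912 = (2*(-5))/90001 + ((59105 + 78218)/(121848 + 23))/379912 = -10*1/90001 + (137323/121871)*(1/379912) = -10/90001 + (137323*(1/121871))*(1/379912) = -10/90001 + (137323/121871)*(1/379912) = -10/90001 + 137323/46300255352 = -450643346197/4167069281935352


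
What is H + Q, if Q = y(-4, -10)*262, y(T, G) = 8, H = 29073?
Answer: 31169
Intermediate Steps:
Q = 2096 (Q = 8*262 = 2096)
H + Q = 29073 + 2096 = 31169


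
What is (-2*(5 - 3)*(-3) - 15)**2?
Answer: 9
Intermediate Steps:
(-2*(5 - 3)*(-3) - 15)**2 = (-2*2*(-3) - 15)**2 = (-4*(-3) - 15)**2 = (12 - 15)**2 = (-3)**2 = 9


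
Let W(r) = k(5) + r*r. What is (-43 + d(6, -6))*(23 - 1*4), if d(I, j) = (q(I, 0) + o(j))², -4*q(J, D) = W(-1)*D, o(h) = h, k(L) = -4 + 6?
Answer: -133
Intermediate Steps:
k(L) = 2
W(r) = 2 + r² (W(r) = 2 + r*r = 2 + r²)
q(J, D) = -3*D/4 (q(J, D) = -(2 + (-1)²)*D/4 = -(2 + 1)*D/4 = -3*D/4)
d(I, j) = j² (d(I, j) = (-¾*0 + j)² = (0 + j)² = j²)
(-43 + d(6, -6))*(23 - 1*4) = (-43 + (-6)²)*(23 - 1*4) = (-43 + 36)*(23 - 4) = -7*19 = -133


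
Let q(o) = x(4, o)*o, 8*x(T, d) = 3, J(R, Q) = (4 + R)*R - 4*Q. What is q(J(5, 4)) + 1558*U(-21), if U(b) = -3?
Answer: -37305/8 ≈ -4663.1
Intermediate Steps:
J(R, Q) = -4*Q + R*(4 + R) (J(R, Q) = R*(4 + R) - 4*Q = -4*Q + R*(4 + R))
x(T, d) = 3/8 (x(T, d) = (⅛)*3 = 3/8)
q(o) = 3*o/8
q(J(5, 4)) + 1558*U(-21) = 3*(5² - 4*4 + 4*5)/8 + 1558*(-3) = 3*(25 - 16 + 20)/8 - 4674 = (3/8)*29 - 4674 = 87/8 - 4674 = -37305/8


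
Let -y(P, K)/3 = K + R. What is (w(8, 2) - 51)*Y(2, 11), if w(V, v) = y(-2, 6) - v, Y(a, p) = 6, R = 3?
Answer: -480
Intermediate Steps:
y(P, K) = -9 - 3*K (y(P, K) = -3*(K + 3) = -3*(3 + K) = -9 - 3*K)
w(V, v) = -27 - v (w(V, v) = (-9 - 3*6) - v = (-9 - 18) - v = -27 - v)
(w(8, 2) - 51)*Y(2, 11) = ((-27 - 1*2) - 51)*6 = ((-27 - 2) - 51)*6 = (-29 - 51)*6 = -80*6 = -480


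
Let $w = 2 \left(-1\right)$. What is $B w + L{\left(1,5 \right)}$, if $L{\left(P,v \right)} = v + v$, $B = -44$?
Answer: $98$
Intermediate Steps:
$w = -2$
$L{\left(P,v \right)} = 2 v$
$B w + L{\left(1,5 \right)} = \left(-44\right) \left(-2\right) + 2 \cdot 5 = 88 + 10 = 98$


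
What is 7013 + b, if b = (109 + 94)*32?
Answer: 13509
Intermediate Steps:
b = 6496 (b = 203*32 = 6496)
7013 + b = 7013 + 6496 = 13509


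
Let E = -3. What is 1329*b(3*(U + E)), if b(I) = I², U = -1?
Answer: 191376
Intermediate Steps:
1329*b(3*(U + E)) = 1329*(3*(-1 - 3))² = 1329*(3*(-4))² = 1329*(-12)² = 1329*144 = 191376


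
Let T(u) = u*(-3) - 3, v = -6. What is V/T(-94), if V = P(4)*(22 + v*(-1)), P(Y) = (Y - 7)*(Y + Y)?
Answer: -224/93 ≈ -2.4086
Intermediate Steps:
P(Y) = 2*Y*(-7 + Y) (P(Y) = (-7 + Y)*(2*Y) = 2*Y*(-7 + Y))
T(u) = -3 - 3*u (T(u) = -3*u - 3 = -3 - 3*u)
V = -672 (V = (2*4*(-7 + 4))*(22 - 6*(-1)) = (2*4*(-3))*(22 + 6) = -24*28 = -672)
V/T(-94) = -672/(-3 - 3*(-94)) = -672/(-3 + 282) = -672/279 = -672*1/279 = -224/93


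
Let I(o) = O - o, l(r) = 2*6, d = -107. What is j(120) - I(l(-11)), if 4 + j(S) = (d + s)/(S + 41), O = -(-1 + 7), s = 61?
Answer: 96/7 ≈ 13.714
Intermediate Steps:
l(r) = 12
O = -6 (O = -1*6 = -6)
j(S) = -4 - 46/(41 + S) (j(S) = -4 + (-107 + 61)/(S + 41) = -4 - 46/(41 + S))
I(o) = -6 - o
j(120) - I(l(-11)) = 2*(-105 - 2*120)/(41 + 120) - (-6 - 1*12) = 2*(-105 - 240)/161 - (-6 - 12) = 2*(1/161)*(-345) - 1*(-18) = -30/7 + 18 = 96/7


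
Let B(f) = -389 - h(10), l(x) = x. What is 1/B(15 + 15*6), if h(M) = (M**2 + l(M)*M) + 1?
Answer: -1/590 ≈ -0.0016949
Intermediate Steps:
h(M) = 1 + 2*M**2 (h(M) = (M**2 + M*M) + 1 = (M**2 + M**2) + 1 = 2*M**2 + 1 = 1 + 2*M**2)
B(f) = -590 (B(f) = -389 - (1 + 2*10**2) = -389 - (1 + 2*100) = -389 - (1 + 200) = -389 - 1*201 = -389 - 201 = -590)
1/B(15 + 15*6) = 1/(-590) = -1/590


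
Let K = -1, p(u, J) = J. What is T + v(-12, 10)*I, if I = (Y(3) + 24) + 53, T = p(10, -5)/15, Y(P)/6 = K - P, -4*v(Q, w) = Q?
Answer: 476/3 ≈ 158.67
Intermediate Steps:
v(Q, w) = -Q/4
Y(P) = -6 - 6*P (Y(P) = 6*(-1 - P) = -6 - 6*P)
T = -⅓ (T = -5/15 = -5*1/15 = -⅓ ≈ -0.33333)
I = 53 (I = ((-6 - 6*3) + 24) + 53 = ((-6 - 18) + 24) + 53 = (-24 + 24) + 53 = 0 + 53 = 53)
T + v(-12, 10)*I = -⅓ - ¼*(-12)*53 = -⅓ + 3*53 = -⅓ + 159 = 476/3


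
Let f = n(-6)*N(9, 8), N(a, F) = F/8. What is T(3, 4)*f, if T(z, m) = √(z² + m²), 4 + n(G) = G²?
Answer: 160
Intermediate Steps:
n(G) = -4 + G²
T(z, m) = √(m² + z²)
N(a, F) = F/8 (N(a, F) = F*(⅛) = F/8)
f = 32 (f = (-4 + (-6)²)*((⅛)*8) = (-4 + 36)*1 = 32*1 = 32)
T(3, 4)*f = √(4² + 3²)*32 = √(16 + 9)*32 = √25*32 = 5*32 = 160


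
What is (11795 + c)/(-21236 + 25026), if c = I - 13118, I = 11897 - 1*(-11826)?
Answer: 2240/379 ≈ 5.9103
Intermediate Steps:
I = 23723 (I = 11897 + 11826 = 23723)
c = 10605 (c = 23723 - 13118 = 10605)
(11795 + c)/(-21236 + 25026) = (11795 + 10605)/(-21236 + 25026) = 22400/3790 = 22400*(1/3790) = 2240/379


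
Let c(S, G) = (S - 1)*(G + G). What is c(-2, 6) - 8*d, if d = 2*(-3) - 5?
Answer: 52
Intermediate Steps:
c(S, G) = 2*G*(-1 + S) (c(S, G) = (-1 + S)*(2*G) = 2*G*(-1 + S))
d = -11 (d = -6 - 5 = -11)
c(-2, 6) - 8*d = 2*6*(-1 - 2) - 8*(-11) = 2*6*(-3) + 88 = -36 + 88 = 52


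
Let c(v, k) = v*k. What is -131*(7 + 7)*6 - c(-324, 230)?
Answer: 63516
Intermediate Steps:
c(v, k) = k*v
-131*(7 + 7)*6 - c(-324, 230) = -131*(7 + 7)*6 - 230*(-324) = -1834*6 - 1*(-74520) = -131*84 + 74520 = -11004 + 74520 = 63516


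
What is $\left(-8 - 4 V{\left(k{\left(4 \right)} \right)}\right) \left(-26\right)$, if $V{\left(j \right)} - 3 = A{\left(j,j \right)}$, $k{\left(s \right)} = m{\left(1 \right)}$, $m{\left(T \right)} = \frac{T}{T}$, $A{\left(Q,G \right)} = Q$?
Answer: $624$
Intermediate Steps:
$m{\left(T \right)} = 1$
$k{\left(s \right)} = 1$
$V{\left(j \right)} = 3 + j$
$\left(-8 - 4 V{\left(k{\left(4 \right)} \right)}\right) \left(-26\right) = \left(-8 - 4 \left(3 + 1\right)\right) \left(-26\right) = \left(-8 - 16\right) \left(-26\right) = \left(-24\right) \left(-26\right) = 624$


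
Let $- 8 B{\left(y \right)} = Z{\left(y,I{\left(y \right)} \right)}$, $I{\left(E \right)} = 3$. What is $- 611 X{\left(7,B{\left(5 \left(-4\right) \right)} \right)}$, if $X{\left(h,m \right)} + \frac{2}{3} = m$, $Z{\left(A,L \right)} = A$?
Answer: $- \frac{6721}{6} \approx -1120.2$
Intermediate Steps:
$B{\left(y \right)} = - \frac{y}{8}$
$X{\left(h,m \right)} = - \frac{2}{3} + m$
$- 611 X{\left(7,B{\left(5 \left(-4\right) \right)} \right)} = - 611 \left(- \frac{2}{3} - \frac{5 \left(-4\right)}{8}\right) = - 611 \left(- \frac{2}{3} - - \frac{5}{2}\right) = - 611 \left(- \frac{2}{3} + \frac{5}{2}\right) = \left(-611\right) \frac{11}{6} = - \frac{6721}{6}$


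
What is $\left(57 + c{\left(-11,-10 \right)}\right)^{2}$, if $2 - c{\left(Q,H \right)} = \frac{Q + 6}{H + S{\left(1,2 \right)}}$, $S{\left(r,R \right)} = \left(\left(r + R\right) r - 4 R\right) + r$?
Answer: $\frac{674041}{196} \approx 3439.0$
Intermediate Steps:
$S{\left(r,R \right)} = r - 4 R + r \left(R + r\right)$ ($S{\left(r,R \right)} = \left(\left(R + r\right) r - 4 R\right) + r = \left(r \left(R + r\right) - 4 R\right) + r = \left(- 4 R + r \left(R + r\right)\right) + r = r - 4 R + r \left(R + r\right)$)
$c{\left(Q,H \right)} = 2 - \frac{6 + Q}{-4 + H}$ ($c{\left(Q,H \right)} = 2 - \frac{Q + 6}{H + \left(1 + 1^{2} - 8 + 2 \cdot 1\right)} = 2 - \frac{6 + Q}{H + \left(1 + 1 - 8 + 2\right)} = 2 - \frac{6 + Q}{H - 4} = 2 - \frac{6 + Q}{-4 + H}$)
$\left(57 + c{\left(-11,-10 \right)}\right)^{2} = \left(57 + \frac{-14 - -11 + 2 \left(-10\right)}{-4 - 10}\right)^{2} = \left(57 + \frac{-14 + 11 - 20}{-14}\right)^{2} = \left(57 - - \frac{23}{14}\right)^{2} = \left(57 + \frac{23}{14}\right)^{2} = \left(\frac{821}{14}\right)^{2} = \frac{674041}{196}$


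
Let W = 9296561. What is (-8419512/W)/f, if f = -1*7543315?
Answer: 8419512/70126888039715 ≈ 1.2006e-7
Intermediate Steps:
f = -7543315
(-8419512/W)/f = -8419512/9296561/(-7543315) = -8419512*1/9296561*(-1/7543315) = -8419512/9296561*(-1/7543315) = 8419512/70126888039715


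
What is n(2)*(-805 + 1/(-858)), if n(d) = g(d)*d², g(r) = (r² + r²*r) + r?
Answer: -19339348/429 ≈ -45080.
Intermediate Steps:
g(r) = r + r² + r³ (g(r) = (r² + r³) + r = r + r² + r³)
n(d) = d³*(1 + d + d²) (n(d) = (d*(1 + d + d²))*d² = d³*(1 + d + d²))
n(2)*(-805 + 1/(-858)) = (2³*(1 + 2 + 2²))*(-805 + 1/(-858)) = (8*(1 + 2 + 4))*(-805 - 1/858) = (8*7)*(-690691/858) = 56*(-690691/858) = -19339348/429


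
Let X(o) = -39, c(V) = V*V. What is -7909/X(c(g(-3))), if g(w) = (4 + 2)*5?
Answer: 7909/39 ≈ 202.79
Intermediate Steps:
g(w) = 30 (g(w) = 6*5 = 30)
c(V) = V**2
-7909/X(c(g(-3))) = -7909/(-39) = -7909*(-1/39) = 7909/39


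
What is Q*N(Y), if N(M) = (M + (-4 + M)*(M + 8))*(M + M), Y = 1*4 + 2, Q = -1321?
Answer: -538968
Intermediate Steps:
Y = 6 (Y = 4 + 2 = 6)
N(M) = 2*M*(M + (-4 + M)*(8 + M)) (N(M) = (M + (-4 + M)*(8 + M))*(2*M) = 2*M*(M + (-4 + M)*(8 + M)))
Q*N(Y) = -2642*6*(-32 + 6² + 5*6) = -2642*6*(-32 + 36 + 30) = -2642*6*34 = -1321*408 = -538968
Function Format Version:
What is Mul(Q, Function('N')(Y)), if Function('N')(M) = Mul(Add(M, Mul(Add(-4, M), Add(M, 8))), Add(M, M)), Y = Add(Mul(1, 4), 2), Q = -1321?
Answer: -538968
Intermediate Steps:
Y = 6 (Y = Add(4, 2) = 6)
Function('N')(M) = Mul(2, M, Add(M, Mul(Add(-4, M), Add(8, M)))) (Function('N')(M) = Mul(Add(M, Mul(Add(-4, M), Add(8, M))), Mul(2, M)) = Mul(2, M, Add(M, Mul(Add(-4, M), Add(8, M)))))
Mul(Q, Function('N')(Y)) = Mul(-1321, Mul(2, 6, Add(-32, Pow(6, 2), Mul(5, 6)))) = Mul(-1321, Mul(2, 6, Add(-32, 36, 30))) = Mul(-1321, Mul(2, 6, 34)) = Mul(-1321, 408) = -538968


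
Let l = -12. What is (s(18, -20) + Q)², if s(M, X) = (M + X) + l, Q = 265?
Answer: 63001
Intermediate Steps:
s(M, X) = -12 + M + X (s(M, X) = (M + X) - 12 = -12 + M + X)
(s(18, -20) + Q)² = ((-12 + 18 - 20) + 265)² = (-14 + 265)² = 251² = 63001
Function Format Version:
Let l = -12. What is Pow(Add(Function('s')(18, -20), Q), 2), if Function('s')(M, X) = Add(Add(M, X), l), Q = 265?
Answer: 63001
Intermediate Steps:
Function('s')(M, X) = Add(-12, M, X) (Function('s')(M, X) = Add(Add(M, X), -12) = Add(-12, M, X))
Pow(Add(Function('s')(18, -20), Q), 2) = Pow(Add(Add(-12, 18, -20), 265), 2) = Pow(Add(-14, 265), 2) = Pow(251, 2) = 63001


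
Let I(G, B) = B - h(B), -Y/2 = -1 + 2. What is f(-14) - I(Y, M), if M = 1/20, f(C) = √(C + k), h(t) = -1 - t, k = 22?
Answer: -11/10 + 2*√2 ≈ 1.7284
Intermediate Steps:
f(C) = √(22 + C) (f(C) = √(C + 22) = √(22 + C))
Y = -2 (Y = -2*(-1 + 2) = -2*1 = -2)
M = 1/20 ≈ 0.050000
I(G, B) = 1 + 2*B (I(G, B) = B - (-1 - B) = B + (1 + B) = 1 + 2*B)
f(-14) - I(Y, M) = √(22 - 14) - (1 + 2*(1/20)) = √8 - (1 + ⅒) = 2*√2 - 1*11/10 = 2*√2 - 11/10 = -11/10 + 2*√2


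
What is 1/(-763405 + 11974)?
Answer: -1/751431 ≈ -1.3308e-6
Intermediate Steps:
1/(-763405 + 11974) = 1/(-751431) = -1/751431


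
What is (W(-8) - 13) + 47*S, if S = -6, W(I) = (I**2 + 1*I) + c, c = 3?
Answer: -236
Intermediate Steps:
W(I) = 3 + I + I**2 (W(I) = (I**2 + 1*I) + 3 = (I**2 + I) + 3 = (I + I**2) + 3 = 3 + I + I**2)
(W(-8) - 13) + 47*S = ((3 - 8 + (-8)**2) - 13) + 47*(-6) = ((3 - 8 + 64) - 13) - 282 = (59 - 13) - 282 = 46 - 282 = -236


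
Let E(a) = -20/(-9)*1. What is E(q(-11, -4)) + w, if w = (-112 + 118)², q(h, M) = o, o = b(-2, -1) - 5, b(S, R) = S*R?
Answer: 344/9 ≈ 38.222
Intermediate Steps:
b(S, R) = R*S
o = -3 (o = -1*(-2) - 5 = 2 - 5 = -3)
q(h, M) = -3
w = 36 (w = 6² = 36)
E(a) = 20/9 (E(a) = -20*(-⅑)*1 = (20/9)*1 = 20/9)
E(q(-11, -4)) + w = 20/9 + 36 = 344/9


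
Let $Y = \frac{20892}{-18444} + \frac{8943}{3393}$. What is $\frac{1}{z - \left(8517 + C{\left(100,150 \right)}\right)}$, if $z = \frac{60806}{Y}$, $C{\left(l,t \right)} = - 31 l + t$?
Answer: $\frac{45047}{1571670380} \approx 2.8662 \cdot 10^{-5}$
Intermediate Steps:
$Y = \frac{90094}{59943}$ ($Y = 20892 \left(- \frac{1}{18444}\right) + 8943 \cdot \frac{1}{3393} = - \frac{1741}{1537} + \frac{2981}{1131} = \frac{90094}{59943} \approx 1.503$)
$C{\left(l,t \right)} = t - 31 l$
$z = \frac{1822447029}{45047}$ ($z = \frac{60806}{\frac{90094}{59943}} = 60806 \cdot \frac{59943}{90094} = \frac{1822447029}{45047} \approx 40457.0$)
$\frac{1}{z - \left(8517 + C{\left(100,150 \right)}\right)} = \frac{1}{\frac{1822447029}{45047} - \left(8667 - 3100\right)} = \frac{1}{\frac{1822447029}{45047} - 5567} = \frac{1}{\frac{1571670380}{45047}} = \frac{45047}{1571670380}$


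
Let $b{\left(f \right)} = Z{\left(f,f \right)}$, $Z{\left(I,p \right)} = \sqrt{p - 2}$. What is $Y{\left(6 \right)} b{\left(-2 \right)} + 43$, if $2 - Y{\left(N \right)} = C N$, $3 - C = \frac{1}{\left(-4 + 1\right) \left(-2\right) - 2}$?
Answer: $43 - 29 i \approx 43.0 - 29.0 i$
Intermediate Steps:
$Z{\left(I,p \right)} = \sqrt{-2 + p}$
$b{\left(f \right)} = \sqrt{-2 + f}$
$C = \frac{11}{4}$ ($C = 3 - \frac{1}{\left(-4 + 1\right) \left(-2\right) - 2} = 3 - \frac{1}{\left(-3\right) \left(-2\right) - 2} = 3 - \frac{1}{6 - 2} = 3 - \frac{1}{4} = \frac{11}{4} \approx 2.75$)
$Y{\left(N \right)} = 2 - \frac{11 N}{4}$
$Y{\left(6 \right)} b{\left(-2 \right)} + 43 = \left(2 - \frac{33}{2}\right) \sqrt{-2 - 2} + 43 = \left(2 - \frac{33}{2}\right) \sqrt{-4} + 43 = - \frac{29 \cdot 2 i}{2} + 43 = - 29 i + 43 = 43 - 29 i$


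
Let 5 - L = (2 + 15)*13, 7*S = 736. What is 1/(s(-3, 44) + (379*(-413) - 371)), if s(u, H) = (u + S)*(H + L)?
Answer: -7/1221266 ≈ -5.7318e-6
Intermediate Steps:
S = 736/7 (S = (1/7)*736 = 736/7 ≈ 105.14)
L = -216 (L = 5 - (2 + 15)*13 = 5 - 17*13 = 5 - 1*221 = 5 - 221 = -216)
s(u, H) = (-216 + H)*(736/7 + u) (s(u, H) = (u + 736/7)*(H - 216) = (736/7 + u)*(-216 + H) = (-216 + H)*(736/7 + u))
1/(s(-3, 44) + (379*(-413) - 371)) = 1/((-158976/7 - 216*(-3) + (736/7)*44 + 44*(-3)) + (379*(-413) - 371)) = 1/((-158976/7 + 648 + 32384/7 - 132) + (-156527 - 371)) = 1/(-122980/7 - 156898) = 1/(-1221266/7) = -7/1221266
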